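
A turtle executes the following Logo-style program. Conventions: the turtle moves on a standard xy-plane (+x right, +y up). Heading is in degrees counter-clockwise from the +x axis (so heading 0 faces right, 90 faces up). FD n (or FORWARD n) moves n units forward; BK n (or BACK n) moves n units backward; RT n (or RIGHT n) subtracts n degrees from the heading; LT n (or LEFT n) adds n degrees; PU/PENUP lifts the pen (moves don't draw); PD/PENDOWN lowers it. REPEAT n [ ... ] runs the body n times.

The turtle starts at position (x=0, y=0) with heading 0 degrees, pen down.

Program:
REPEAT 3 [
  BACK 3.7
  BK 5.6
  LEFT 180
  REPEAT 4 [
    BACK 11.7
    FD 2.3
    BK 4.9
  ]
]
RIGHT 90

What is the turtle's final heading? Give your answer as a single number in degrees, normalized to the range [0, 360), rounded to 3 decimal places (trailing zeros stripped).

Answer: 90

Derivation:
Executing turtle program step by step:
Start: pos=(0,0), heading=0, pen down
REPEAT 3 [
  -- iteration 1/3 --
  BK 3.7: (0,0) -> (-3.7,0) [heading=0, draw]
  BK 5.6: (-3.7,0) -> (-9.3,0) [heading=0, draw]
  LT 180: heading 0 -> 180
  REPEAT 4 [
    -- iteration 1/4 --
    BK 11.7: (-9.3,0) -> (2.4,0) [heading=180, draw]
    FD 2.3: (2.4,0) -> (0.1,0) [heading=180, draw]
    BK 4.9: (0.1,0) -> (5,0) [heading=180, draw]
    -- iteration 2/4 --
    BK 11.7: (5,0) -> (16.7,0) [heading=180, draw]
    FD 2.3: (16.7,0) -> (14.4,0) [heading=180, draw]
    BK 4.9: (14.4,0) -> (19.3,0) [heading=180, draw]
    -- iteration 3/4 --
    BK 11.7: (19.3,0) -> (31,0) [heading=180, draw]
    FD 2.3: (31,0) -> (28.7,0) [heading=180, draw]
    BK 4.9: (28.7,0) -> (33.6,0) [heading=180, draw]
    -- iteration 4/4 --
    BK 11.7: (33.6,0) -> (45.3,0) [heading=180, draw]
    FD 2.3: (45.3,0) -> (43,0) [heading=180, draw]
    BK 4.9: (43,0) -> (47.9,0) [heading=180, draw]
  ]
  -- iteration 2/3 --
  BK 3.7: (47.9,0) -> (51.6,0) [heading=180, draw]
  BK 5.6: (51.6,0) -> (57.2,0) [heading=180, draw]
  LT 180: heading 180 -> 0
  REPEAT 4 [
    -- iteration 1/4 --
    BK 11.7: (57.2,0) -> (45.5,0) [heading=0, draw]
    FD 2.3: (45.5,0) -> (47.8,0) [heading=0, draw]
    BK 4.9: (47.8,0) -> (42.9,0) [heading=0, draw]
    -- iteration 2/4 --
    BK 11.7: (42.9,0) -> (31.2,0) [heading=0, draw]
    FD 2.3: (31.2,0) -> (33.5,0) [heading=0, draw]
    BK 4.9: (33.5,0) -> (28.6,0) [heading=0, draw]
    -- iteration 3/4 --
    BK 11.7: (28.6,0) -> (16.9,0) [heading=0, draw]
    FD 2.3: (16.9,0) -> (19.2,0) [heading=0, draw]
    BK 4.9: (19.2,0) -> (14.3,0) [heading=0, draw]
    -- iteration 4/4 --
    BK 11.7: (14.3,0) -> (2.6,0) [heading=0, draw]
    FD 2.3: (2.6,0) -> (4.9,0) [heading=0, draw]
    BK 4.9: (4.9,0) -> (0,0) [heading=0, draw]
  ]
  -- iteration 3/3 --
  BK 3.7: (0,0) -> (-3.7,0) [heading=0, draw]
  BK 5.6: (-3.7,0) -> (-9.3,0) [heading=0, draw]
  LT 180: heading 0 -> 180
  REPEAT 4 [
    -- iteration 1/4 --
    BK 11.7: (-9.3,0) -> (2.4,0) [heading=180, draw]
    FD 2.3: (2.4,0) -> (0.1,0) [heading=180, draw]
    BK 4.9: (0.1,0) -> (5,0) [heading=180, draw]
    -- iteration 2/4 --
    BK 11.7: (5,0) -> (16.7,0) [heading=180, draw]
    FD 2.3: (16.7,0) -> (14.4,0) [heading=180, draw]
    BK 4.9: (14.4,0) -> (19.3,0) [heading=180, draw]
    -- iteration 3/4 --
    BK 11.7: (19.3,0) -> (31,0) [heading=180, draw]
    FD 2.3: (31,0) -> (28.7,0) [heading=180, draw]
    BK 4.9: (28.7,0) -> (33.6,0) [heading=180, draw]
    -- iteration 4/4 --
    BK 11.7: (33.6,0) -> (45.3,0) [heading=180, draw]
    FD 2.3: (45.3,0) -> (43,0) [heading=180, draw]
    BK 4.9: (43,0) -> (47.9,0) [heading=180, draw]
  ]
]
RT 90: heading 180 -> 90
Final: pos=(47.9,0), heading=90, 42 segment(s) drawn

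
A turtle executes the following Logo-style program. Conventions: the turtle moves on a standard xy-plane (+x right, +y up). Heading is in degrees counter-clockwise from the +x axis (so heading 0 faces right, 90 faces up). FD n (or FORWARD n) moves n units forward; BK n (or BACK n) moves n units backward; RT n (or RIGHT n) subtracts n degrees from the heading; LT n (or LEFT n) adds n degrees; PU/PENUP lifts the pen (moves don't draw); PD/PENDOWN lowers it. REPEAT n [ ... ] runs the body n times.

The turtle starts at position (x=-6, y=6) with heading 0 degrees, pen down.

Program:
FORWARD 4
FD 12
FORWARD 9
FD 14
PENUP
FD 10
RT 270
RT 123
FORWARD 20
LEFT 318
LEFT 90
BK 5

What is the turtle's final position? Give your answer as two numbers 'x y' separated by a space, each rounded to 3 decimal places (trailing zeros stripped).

Answer: 54.944 -6.187

Derivation:
Executing turtle program step by step:
Start: pos=(-6,6), heading=0, pen down
FD 4: (-6,6) -> (-2,6) [heading=0, draw]
FD 12: (-2,6) -> (10,6) [heading=0, draw]
FD 9: (10,6) -> (19,6) [heading=0, draw]
FD 14: (19,6) -> (33,6) [heading=0, draw]
PU: pen up
FD 10: (33,6) -> (43,6) [heading=0, move]
RT 270: heading 0 -> 90
RT 123: heading 90 -> 327
FD 20: (43,6) -> (59.773,-4.893) [heading=327, move]
LT 318: heading 327 -> 285
LT 90: heading 285 -> 15
BK 5: (59.773,-4.893) -> (54.944,-6.187) [heading=15, move]
Final: pos=(54.944,-6.187), heading=15, 4 segment(s) drawn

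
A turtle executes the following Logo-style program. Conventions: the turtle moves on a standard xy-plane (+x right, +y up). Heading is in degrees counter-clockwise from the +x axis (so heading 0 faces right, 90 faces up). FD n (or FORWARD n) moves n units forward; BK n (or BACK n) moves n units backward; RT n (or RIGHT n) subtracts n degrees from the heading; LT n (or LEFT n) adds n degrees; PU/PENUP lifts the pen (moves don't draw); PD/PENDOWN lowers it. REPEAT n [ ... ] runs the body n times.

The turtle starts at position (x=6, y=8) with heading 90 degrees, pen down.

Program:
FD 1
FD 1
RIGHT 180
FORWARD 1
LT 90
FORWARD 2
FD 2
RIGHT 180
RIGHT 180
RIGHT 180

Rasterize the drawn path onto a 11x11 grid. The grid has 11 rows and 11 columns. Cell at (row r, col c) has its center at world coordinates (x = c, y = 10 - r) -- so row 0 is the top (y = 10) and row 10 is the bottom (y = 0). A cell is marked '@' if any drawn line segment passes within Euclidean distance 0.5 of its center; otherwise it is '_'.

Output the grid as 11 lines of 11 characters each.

Answer: ______@____
______@@@@@
______@____
___________
___________
___________
___________
___________
___________
___________
___________

Derivation:
Segment 0: (6,8) -> (6,9)
Segment 1: (6,9) -> (6,10)
Segment 2: (6,10) -> (6,9)
Segment 3: (6,9) -> (8,9)
Segment 4: (8,9) -> (10,9)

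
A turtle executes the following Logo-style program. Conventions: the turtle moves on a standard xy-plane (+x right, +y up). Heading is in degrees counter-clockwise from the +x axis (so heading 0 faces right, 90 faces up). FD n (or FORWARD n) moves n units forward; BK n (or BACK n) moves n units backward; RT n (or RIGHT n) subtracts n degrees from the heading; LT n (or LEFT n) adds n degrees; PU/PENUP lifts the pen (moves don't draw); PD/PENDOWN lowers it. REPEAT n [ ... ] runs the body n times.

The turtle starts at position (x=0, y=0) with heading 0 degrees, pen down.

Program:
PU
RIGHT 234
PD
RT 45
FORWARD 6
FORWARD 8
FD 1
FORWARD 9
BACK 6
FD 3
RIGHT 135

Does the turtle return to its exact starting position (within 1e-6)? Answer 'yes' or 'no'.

Executing turtle program step by step:
Start: pos=(0,0), heading=0, pen down
PU: pen up
RT 234: heading 0 -> 126
PD: pen down
RT 45: heading 126 -> 81
FD 6: (0,0) -> (0.939,5.926) [heading=81, draw]
FD 8: (0.939,5.926) -> (2.19,13.828) [heading=81, draw]
FD 1: (2.19,13.828) -> (2.347,14.815) [heading=81, draw]
FD 9: (2.347,14.815) -> (3.754,23.705) [heading=81, draw]
BK 6: (3.754,23.705) -> (2.816,17.778) [heading=81, draw]
FD 3: (2.816,17.778) -> (3.285,20.741) [heading=81, draw]
RT 135: heading 81 -> 306
Final: pos=(3.285,20.741), heading=306, 6 segment(s) drawn

Start position: (0, 0)
Final position: (3.285, 20.741)
Distance = 21; >= 1e-6 -> NOT closed

Answer: no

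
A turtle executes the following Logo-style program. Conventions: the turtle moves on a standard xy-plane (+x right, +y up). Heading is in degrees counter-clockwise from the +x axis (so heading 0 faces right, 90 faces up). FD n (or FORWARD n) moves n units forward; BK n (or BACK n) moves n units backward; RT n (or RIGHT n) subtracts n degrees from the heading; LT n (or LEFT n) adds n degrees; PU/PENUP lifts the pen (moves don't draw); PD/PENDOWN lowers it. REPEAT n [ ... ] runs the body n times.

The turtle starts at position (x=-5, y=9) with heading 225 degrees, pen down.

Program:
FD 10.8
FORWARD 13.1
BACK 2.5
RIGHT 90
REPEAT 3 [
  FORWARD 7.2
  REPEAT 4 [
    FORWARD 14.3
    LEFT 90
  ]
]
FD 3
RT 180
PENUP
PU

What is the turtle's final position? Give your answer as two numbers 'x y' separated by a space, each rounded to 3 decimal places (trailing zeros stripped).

Answer: -37.527 11.263

Derivation:
Executing turtle program step by step:
Start: pos=(-5,9), heading=225, pen down
FD 10.8: (-5,9) -> (-12.637,1.363) [heading=225, draw]
FD 13.1: (-12.637,1.363) -> (-21.9,-7.9) [heading=225, draw]
BK 2.5: (-21.9,-7.9) -> (-20.132,-6.132) [heading=225, draw]
RT 90: heading 225 -> 135
REPEAT 3 [
  -- iteration 1/3 --
  FD 7.2: (-20.132,-6.132) -> (-25.223,-1.041) [heading=135, draw]
  REPEAT 4 [
    -- iteration 1/4 --
    FD 14.3: (-25.223,-1.041) -> (-35.335,9.071) [heading=135, draw]
    LT 90: heading 135 -> 225
    -- iteration 2/4 --
    FD 14.3: (-35.335,9.071) -> (-45.447,-1.041) [heading=225, draw]
    LT 90: heading 225 -> 315
    -- iteration 3/4 --
    FD 14.3: (-45.447,-1.041) -> (-35.335,-11.153) [heading=315, draw]
    LT 90: heading 315 -> 45
    -- iteration 4/4 --
    FD 14.3: (-35.335,-11.153) -> (-25.223,-1.041) [heading=45, draw]
    LT 90: heading 45 -> 135
  ]
  -- iteration 2/3 --
  FD 7.2: (-25.223,-1.041) -> (-30.314,4.05) [heading=135, draw]
  REPEAT 4 [
    -- iteration 1/4 --
    FD 14.3: (-30.314,4.05) -> (-40.426,14.162) [heading=135, draw]
    LT 90: heading 135 -> 225
    -- iteration 2/4 --
    FD 14.3: (-40.426,14.162) -> (-50.538,4.05) [heading=225, draw]
    LT 90: heading 225 -> 315
    -- iteration 3/4 --
    FD 14.3: (-50.538,4.05) -> (-40.426,-6.061) [heading=315, draw]
    LT 90: heading 315 -> 45
    -- iteration 4/4 --
    FD 14.3: (-40.426,-6.061) -> (-30.314,4.05) [heading=45, draw]
    LT 90: heading 45 -> 135
  ]
  -- iteration 3/3 --
  FD 7.2: (-30.314,4.05) -> (-35.406,9.141) [heading=135, draw]
  REPEAT 4 [
    -- iteration 1/4 --
    FD 14.3: (-35.406,9.141) -> (-45.517,19.253) [heading=135, draw]
    LT 90: heading 135 -> 225
    -- iteration 2/4 --
    FD 14.3: (-45.517,19.253) -> (-55.629,9.141) [heading=225, draw]
    LT 90: heading 225 -> 315
    -- iteration 3/4 --
    FD 14.3: (-55.629,9.141) -> (-45.517,-0.97) [heading=315, draw]
    LT 90: heading 315 -> 45
    -- iteration 4/4 --
    FD 14.3: (-45.517,-0.97) -> (-35.406,9.141) [heading=45, draw]
    LT 90: heading 45 -> 135
  ]
]
FD 3: (-35.406,9.141) -> (-37.527,11.263) [heading=135, draw]
RT 180: heading 135 -> 315
PU: pen up
PU: pen up
Final: pos=(-37.527,11.263), heading=315, 19 segment(s) drawn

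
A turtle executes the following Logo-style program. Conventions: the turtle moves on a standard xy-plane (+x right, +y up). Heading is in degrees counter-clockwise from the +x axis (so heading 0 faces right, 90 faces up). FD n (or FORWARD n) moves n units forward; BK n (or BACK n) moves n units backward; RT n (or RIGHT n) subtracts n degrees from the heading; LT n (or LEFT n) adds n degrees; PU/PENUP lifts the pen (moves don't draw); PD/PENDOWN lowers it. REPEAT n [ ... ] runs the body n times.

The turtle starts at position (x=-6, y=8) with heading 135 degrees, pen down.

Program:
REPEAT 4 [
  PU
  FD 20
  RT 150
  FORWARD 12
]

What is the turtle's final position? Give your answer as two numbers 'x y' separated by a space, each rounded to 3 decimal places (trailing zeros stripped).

Executing turtle program step by step:
Start: pos=(-6,8), heading=135, pen down
REPEAT 4 [
  -- iteration 1/4 --
  PU: pen up
  FD 20: (-6,8) -> (-20.142,22.142) [heading=135, move]
  RT 150: heading 135 -> 345
  FD 12: (-20.142,22.142) -> (-8.551,19.036) [heading=345, move]
  -- iteration 2/4 --
  PU: pen up
  FD 20: (-8.551,19.036) -> (10.767,13.86) [heading=345, move]
  RT 150: heading 345 -> 195
  FD 12: (10.767,13.86) -> (-0.824,10.754) [heading=195, move]
  -- iteration 3/4 --
  PU: pen up
  FD 20: (-0.824,10.754) -> (-20.142,5.578) [heading=195, move]
  RT 150: heading 195 -> 45
  FD 12: (-20.142,5.578) -> (-11.657,14.063) [heading=45, move]
  -- iteration 4/4 --
  PU: pen up
  FD 20: (-11.657,14.063) -> (2.485,28.205) [heading=45, move]
  RT 150: heading 45 -> 255
  FD 12: (2.485,28.205) -> (-0.621,16.614) [heading=255, move]
]
Final: pos=(-0.621,16.614), heading=255, 0 segment(s) drawn

Answer: -0.621 16.614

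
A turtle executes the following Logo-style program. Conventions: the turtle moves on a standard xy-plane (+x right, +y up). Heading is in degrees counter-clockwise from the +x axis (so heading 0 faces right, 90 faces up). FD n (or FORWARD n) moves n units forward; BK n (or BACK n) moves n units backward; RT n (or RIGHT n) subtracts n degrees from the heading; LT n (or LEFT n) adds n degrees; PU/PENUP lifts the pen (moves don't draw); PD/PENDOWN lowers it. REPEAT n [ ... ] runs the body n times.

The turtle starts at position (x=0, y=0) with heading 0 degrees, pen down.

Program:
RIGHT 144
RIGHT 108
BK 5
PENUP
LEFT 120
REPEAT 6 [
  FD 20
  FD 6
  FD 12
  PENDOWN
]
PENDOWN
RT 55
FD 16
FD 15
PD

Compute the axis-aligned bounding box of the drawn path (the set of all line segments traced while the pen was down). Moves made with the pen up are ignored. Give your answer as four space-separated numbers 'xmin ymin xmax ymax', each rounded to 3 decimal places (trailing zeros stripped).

Answer: -181.786 -174.192 1.545 0

Derivation:
Executing turtle program step by step:
Start: pos=(0,0), heading=0, pen down
RT 144: heading 0 -> 216
RT 108: heading 216 -> 108
BK 5: (0,0) -> (1.545,-4.755) [heading=108, draw]
PU: pen up
LT 120: heading 108 -> 228
REPEAT 6 [
  -- iteration 1/6 --
  FD 20: (1.545,-4.755) -> (-11.838,-19.618) [heading=228, move]
  FD 6: (-11.838,-19.618) -> (-15.852,-24.077) [heading=228, move]
  FD 12: (-15.852,-24.077) -> (-23.882,-32.995) [heading=228, move]
  PD: pen down
  -- iteration 2/6 --
  FD 20: (-23.882,-32.995) -> (-37.264,-47.858) [heading=228, draw]
  FD 6: (-37.264,-47.858) -> (-41.279,-52.317) [heading=228, draw]
  FD 12: (-41.279,-52.317) -> (-49.309,-61.234) [heading=228, draw]
  PD: pen down
  -- iteration 3/6 --
  FD 20: (-49.309,-61.234) -> (-62.691,-76.097) [heading=228, draw]
  FD 6: (-62.691,-76.097) -> (-66.706,-80.556) [heading=228, draw]
  FD 12: (-66.706,-80.556) -> (-74.736,-89.474) [heading=228, draw]
  PD: pen down
  -- iteration 4/6 --
  FD 20: (-74.736,-89.474) -> (-88.118,-104.337) [heading=228, draw]
  FD 6: (-88.118,-104.337) -> (-92.133,-108.796) [heading=228, draw]
  FD 12: (-92.133,-108.796) -> (-100.163,-117.713) [heading=228, draw]
  PD: pen down
  -- iteration 5/6 --
  FD 20: (-100.163,-117.713) -> (-113.545,-132.576) [heading=228, draw]
  FD 6: (-113.545,-132.576) -> (-117.56,-137.035) [heading=228, draw]
  FD 12: (-117.56,-137.035) -> (-125.59,-145.953) [heading=228, draw]
  PD: pen down
  -- iteration 6/6 --
  FD 20: (-125.59,-145.953) -> (-138.972,-160.816) [heading=228, draw]
  FD 6: (-138.972,-160.816) -> (-142.987,-165.275) [heading=228, draw]
  FD 12: (-142.987,-165.275) -> (-151.017,-174.192) [heading=228, draw]
  PD: pen down
]
PD: pen down
RT 55: heading 228 -> 173
FD 16: (-151.017,-174.192) -> (-166.897,-172.242) [heading=173, draw]
FD 15: (-166.897,-172.242) -> (-181.786,-170.414) [heading=173, draw]
PD: pen down
Final: pos=(-181.786,-170.414), heading=173, 18 segment(s) drawn

Segment endpoints: x in {-181.786, -166.897, -151.017, -142.987, -138.972, -125.59, -117.56, -113.545, -100.163, -92.133, -88.118, -74.736, -66.706, -62.691, -49.309, -41.279, -37.264, -23.882, 0, 1.545}, y in {-174.192, -172.242, -170.414, -165.275, -160.816, -145.953, -137.035, -132.576, -117.713, -108.796, -104.337, -89.474, -80.556, -76.097, -61.234, -52.317, -47.858, -32.995, -4.755, 0}
xmin=-181.786, ymin=-174.192, xmax=1.545, ymax=0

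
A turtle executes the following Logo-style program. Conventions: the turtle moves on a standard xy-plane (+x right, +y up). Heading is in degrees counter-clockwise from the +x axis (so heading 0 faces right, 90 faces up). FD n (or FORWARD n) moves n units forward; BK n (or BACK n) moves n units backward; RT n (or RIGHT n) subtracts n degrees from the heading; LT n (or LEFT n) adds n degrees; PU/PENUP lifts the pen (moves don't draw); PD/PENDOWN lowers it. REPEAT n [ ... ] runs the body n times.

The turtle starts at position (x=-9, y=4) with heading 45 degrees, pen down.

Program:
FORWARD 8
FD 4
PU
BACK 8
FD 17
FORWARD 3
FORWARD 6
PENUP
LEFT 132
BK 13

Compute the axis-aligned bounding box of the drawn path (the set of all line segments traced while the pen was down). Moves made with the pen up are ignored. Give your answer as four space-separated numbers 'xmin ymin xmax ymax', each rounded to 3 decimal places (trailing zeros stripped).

Answer: -9 4 -0.515 12.485

Derivation:
Executing turtle program step by step:
Start: pos=(-9,4), heading=45, pen down
FD 8: (-9,4) -> (-3.343,9.657) [heading=45, draw]
FD 4: (-3.343,9.657) -> (-0.515,12.485) [heading=45, draw]
PU: pen up
BK 8: (-0.515,12.485) -> (-6.172,6.828) [heading=45, move]
FD 17: (-6.172,6.828) -> (5.849,18.849) [heading=45, move]
FD 3: (5.849,18.849) -> (7.971,20.971) [heading=45, move]
FD 6: (7.971,20.971) -> (12.213,25.213) [heading=45, move]
PU: pen up
LT 132: heading 45 -> 177
BK 13: (12.213,25.213) -> (25.195,24.533) [heading=177, move]
Final: pos=(25.195,24.533), heading=177, 2 segment(s) drawn

Segment endpoints: x in {-9, -3.343, -0.515}, y in {4, 9.657, 12.485}
xmin=-9, ymin=4, xmax=-0.515, ymax=12.485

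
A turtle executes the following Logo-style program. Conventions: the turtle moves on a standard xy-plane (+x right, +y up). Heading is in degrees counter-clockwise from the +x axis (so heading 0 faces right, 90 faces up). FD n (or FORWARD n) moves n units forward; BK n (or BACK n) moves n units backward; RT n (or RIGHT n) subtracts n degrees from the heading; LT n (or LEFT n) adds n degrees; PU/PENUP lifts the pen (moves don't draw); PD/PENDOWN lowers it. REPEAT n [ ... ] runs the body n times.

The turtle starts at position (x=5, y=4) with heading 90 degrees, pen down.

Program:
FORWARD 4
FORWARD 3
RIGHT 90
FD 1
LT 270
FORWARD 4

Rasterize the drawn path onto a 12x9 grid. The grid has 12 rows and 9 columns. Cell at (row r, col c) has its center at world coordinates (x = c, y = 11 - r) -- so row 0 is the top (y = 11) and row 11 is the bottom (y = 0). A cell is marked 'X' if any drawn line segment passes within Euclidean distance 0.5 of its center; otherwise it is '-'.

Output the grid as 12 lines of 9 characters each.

Segment 0: (5,4) -> (5,8)
Segment 1: (5,8) -> (5,11)
Segment 2: (5,11) -> (6,11)
Segment 3: (6,11) -> (6,7)

Answer: -----XX--
-----XX--
-----XX--
-----XX--
-----XX--
-----X---
-----X---
-----X---
---------
---------
---------
---------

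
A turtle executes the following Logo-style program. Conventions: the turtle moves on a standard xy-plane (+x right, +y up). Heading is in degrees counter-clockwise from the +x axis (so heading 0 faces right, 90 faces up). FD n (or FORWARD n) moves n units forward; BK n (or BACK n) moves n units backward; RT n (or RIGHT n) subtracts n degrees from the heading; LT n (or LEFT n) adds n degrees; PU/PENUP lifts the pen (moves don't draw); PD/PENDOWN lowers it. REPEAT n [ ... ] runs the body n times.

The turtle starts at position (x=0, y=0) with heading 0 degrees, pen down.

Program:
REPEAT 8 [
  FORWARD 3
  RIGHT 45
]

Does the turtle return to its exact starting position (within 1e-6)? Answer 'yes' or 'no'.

Executing turtle program step by step:
Start: pos=(0,0), heading=0, pen down
REPEAT 8 [
  -- iteration 1/8 --
  FD 3: (0,0) -> (3,0) [heading=0, draw]
  RT 45: heading 0 -> 315
  -- iteration 2/8 --
  FD 3: (3,0) -> (5.121,-2.121) [heading=315, draw]
  RT 45: heading 315 -> 270
  -- iteration 3/8 --
  FD 3: (5.121,-2.121) -> (5.121,-5.121) [heading=270, draw]
  RT 45: heading 270 -> 225
  -- iteration 4/8 --
  FD 3: (5.121,-5.121) -> (3,-7.243) [heading=225, draw]
  RT 45: heading 225 -> 180
  -- iteration 5/8 --
  FD 3: (3,-7.243) -> (0,-7.243) [heading=180, draw]
  RT 45: heading 180 -> 135
  -- iteration 6/8 --
  FD 3: (0,-7.243) -> (-2.121,-5.121) [heading=135, draw]
  RT 45: heading 135 -> 90
  -- iteration 7/8 --
  FD 3: (-2.121,-5.121) -> (-2.121,-2.121) [heading=90, draw]
  RT 45: heading 90 -> 45
  -- iteration 8/8 --
  FD 3: (-2.121,-2.121) -> (0,0) [heading=45, draw]
  RT 45: heading 45 -> 0
]
Final: pos=(0,0), heading=0, 8 segment(s) drawn

Start position: (0, 0)
Final position: (0, 0)
Distance = 0; < 1e-6 -> CLOSED

Answer: yes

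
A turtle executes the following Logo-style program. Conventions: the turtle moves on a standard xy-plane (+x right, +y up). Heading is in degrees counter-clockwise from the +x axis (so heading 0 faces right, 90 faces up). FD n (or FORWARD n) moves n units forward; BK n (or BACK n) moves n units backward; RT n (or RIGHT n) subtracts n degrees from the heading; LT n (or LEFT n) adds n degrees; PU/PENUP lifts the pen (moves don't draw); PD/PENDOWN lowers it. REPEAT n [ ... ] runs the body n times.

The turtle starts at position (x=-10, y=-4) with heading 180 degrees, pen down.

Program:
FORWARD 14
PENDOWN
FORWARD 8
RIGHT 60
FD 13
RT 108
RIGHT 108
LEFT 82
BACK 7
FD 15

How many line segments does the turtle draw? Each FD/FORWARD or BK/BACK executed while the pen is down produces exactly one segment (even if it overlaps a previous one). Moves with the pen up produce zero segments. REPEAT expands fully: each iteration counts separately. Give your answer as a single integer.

Executing turtle program step by step:
Start: pos=(-10,-4), heading=180, pen down
FD 14: (-10,-4) -> (-24,-4) [heading=180, draw]
PD: pen down
FD 8: (-24,-4) -> (-32,-4) [heading=180, draw]
RT 60: heading 180 -> 120
FD 13: (-32,-4) -> (-38.5,7.258) [heading=120, draw]
RT 108: heading 120 -> 12
RT 108: heading 12 -> 264
LT 82: heading 264 -> 346
BK 7: (-38.5,7.258) -> (-45.292,8.952) [heading=346, draw]
FD 15: (-45.292,8.952) -> (-30.738,5.323) [heading=346, draw]
Final: pos=(-30.738,5.323), heading=346, 5 segment(s) drawn
Segments drawn: 5

Answer: 5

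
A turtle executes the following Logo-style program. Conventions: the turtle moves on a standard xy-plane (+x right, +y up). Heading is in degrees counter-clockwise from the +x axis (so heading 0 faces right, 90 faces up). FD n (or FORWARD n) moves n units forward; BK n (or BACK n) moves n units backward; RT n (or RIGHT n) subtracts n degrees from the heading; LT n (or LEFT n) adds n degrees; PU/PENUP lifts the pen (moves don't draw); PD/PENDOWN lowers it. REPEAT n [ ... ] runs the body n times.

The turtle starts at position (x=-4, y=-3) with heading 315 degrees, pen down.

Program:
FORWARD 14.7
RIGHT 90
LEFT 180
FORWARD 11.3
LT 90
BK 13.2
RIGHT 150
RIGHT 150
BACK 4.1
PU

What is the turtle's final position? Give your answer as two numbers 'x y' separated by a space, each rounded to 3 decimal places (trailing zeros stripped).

Executing turtle program step by step:
Start: pos=(-4,-3), heading=315, pen down
FD 14.7: (-4,-3) -> (6.394,-13.394) [heading=315, draw]
RT 90: heading 315 -> 225
LT 180: heading 225 -> 45
FD 11.3: (6.394,-13.394) -> (14.385,-5.404) [heading=45, draw]
LT 90: heading 45 -> 135
BK 13.2: (14.385,-5.404) -> (23.719,-14.738) [heading=135, draw]
RT 150: heading 135 -> 345
RT 150: heading 345 -> 195
BK 4.1: (23.719,-14.738) -> (27.679,-13.677) [heading=195, draw]
PU: pen up
Final: pos=(27.679,-13.677), heading=195, 4 segment(s) drawn

Answer: 27.679 -13.677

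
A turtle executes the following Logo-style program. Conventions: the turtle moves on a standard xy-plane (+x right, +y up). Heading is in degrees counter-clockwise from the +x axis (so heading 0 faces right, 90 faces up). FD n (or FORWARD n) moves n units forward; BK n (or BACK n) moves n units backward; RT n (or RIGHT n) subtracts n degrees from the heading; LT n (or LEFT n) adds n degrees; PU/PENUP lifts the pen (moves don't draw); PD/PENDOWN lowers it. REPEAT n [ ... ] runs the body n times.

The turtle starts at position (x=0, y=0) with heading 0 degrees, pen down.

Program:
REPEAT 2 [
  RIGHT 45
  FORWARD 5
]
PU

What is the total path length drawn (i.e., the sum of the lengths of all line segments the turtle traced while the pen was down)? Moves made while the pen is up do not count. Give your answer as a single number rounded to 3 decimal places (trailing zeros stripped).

Answer: 10

Derivation:
Executing turtle program step by step:
Start: pos=(0,0), heading=0, pen down
REPEAT 2 [
  -- iteration 1/2 --
  RT 45: heading 0 -> 315
  FD 5: (0,0) -> (3.536,-3.536) [heading=315, draw]
  -- iteration 2/2 --
  RT 45: heading 315 -> 270
  FD 5: (3.536,-3.536) -> (3.536,-8.536) [heading=270, draw]
]
PU: pen up
Final: pos=(3.536,-8.536), heading=270, 2 segment(s) drawn

Segment lengths:
  seg 1: (0,0) -> (3.536,-3.536), length = 5
  seg 2: (3.536,-3.536) -> (3.536,-8.536), length = 5
Total = 10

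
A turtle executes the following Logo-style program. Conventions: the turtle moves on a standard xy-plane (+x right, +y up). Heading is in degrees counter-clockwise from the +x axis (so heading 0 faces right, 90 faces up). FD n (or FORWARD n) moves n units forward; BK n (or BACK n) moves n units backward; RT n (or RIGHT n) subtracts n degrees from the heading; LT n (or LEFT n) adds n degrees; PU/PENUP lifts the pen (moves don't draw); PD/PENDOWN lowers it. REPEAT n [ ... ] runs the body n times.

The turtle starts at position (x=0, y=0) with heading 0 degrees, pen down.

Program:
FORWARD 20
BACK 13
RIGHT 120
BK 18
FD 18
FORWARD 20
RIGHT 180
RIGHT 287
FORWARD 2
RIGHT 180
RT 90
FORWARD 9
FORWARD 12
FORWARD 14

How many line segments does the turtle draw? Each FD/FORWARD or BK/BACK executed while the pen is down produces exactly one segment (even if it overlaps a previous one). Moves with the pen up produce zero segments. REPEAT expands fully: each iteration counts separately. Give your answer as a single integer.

Answer: 9

Derivation:
Executing turtle program step by step:
Start: pos=(0,0), heading=0, pen down
FD 20: (0,0) -> (20,0) [heading=0, draw]
BK 13: (20,0) -> (7,0) [heading=0, draw]
RT 120: heading 0 -> 240
BK 18: (7,0) -> (16,15.588) [heading=240, draw]
FD 18: (16,15.588) -> (7,0) [heading=240, draw]
FD 20: (7,0) -> (-3,-17.321) [heading=240, draw]
RT 180: heading 240 -> 60
RT 287: heading 60 -> 133
FD 2: (-3,-17.321) -> (-4.364,-15.858) [heading=133, draw]
RT 180: heading 133 -> 313
RT 90: heading 313 -> 223
FD 9: (-4.364,-15.858) -> (-10.946,-21.996) [heading=223, draw]
FD 12: (-10.946,-21.996) -> (-19.722,-30.18) [heading=223, draw]
FD 14: (-19.722,-30.18) -> (-29.961,-39.728) [heading=223, draw]
Final: pos=(-29.961,-39.728), heading=223, 9 segment(s) drawn
Segments drawn: 9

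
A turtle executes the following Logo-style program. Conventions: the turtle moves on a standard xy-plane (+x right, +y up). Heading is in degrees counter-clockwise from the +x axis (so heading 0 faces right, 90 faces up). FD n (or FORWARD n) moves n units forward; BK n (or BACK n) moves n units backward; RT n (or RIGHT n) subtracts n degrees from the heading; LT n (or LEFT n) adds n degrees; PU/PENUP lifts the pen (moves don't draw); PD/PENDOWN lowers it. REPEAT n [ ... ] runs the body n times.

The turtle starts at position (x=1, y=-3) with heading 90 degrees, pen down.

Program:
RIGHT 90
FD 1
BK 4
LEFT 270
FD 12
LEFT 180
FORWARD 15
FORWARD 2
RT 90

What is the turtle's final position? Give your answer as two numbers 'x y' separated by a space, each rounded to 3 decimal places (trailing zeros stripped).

Executing turtle program step by step:
Start: pos=(1,-3), heading=90, pen down
RT 90: heading 90 -> 0
FD 1: (1,-3) -> (2,-3) [heading=0, draw]
BK 4: (2,-3) -> (-2,-3) [heading=0, draw]
LT 270: heading 0 -> 270
FD 12: (-2,-3) -> (-2,-15) [heading=270, draw]
LT 180: heading 270 -> 90
FD 15: (-2,-15) -> (-2,0) [heading=90, draw]
FD 2: (-2,0) -> (-2,2) [heading=90, draw]
RT 90: heading 90 -> 0
Final: pos=(-2,2), heading=0, 5 segment(s) drawn

Answer: -2 2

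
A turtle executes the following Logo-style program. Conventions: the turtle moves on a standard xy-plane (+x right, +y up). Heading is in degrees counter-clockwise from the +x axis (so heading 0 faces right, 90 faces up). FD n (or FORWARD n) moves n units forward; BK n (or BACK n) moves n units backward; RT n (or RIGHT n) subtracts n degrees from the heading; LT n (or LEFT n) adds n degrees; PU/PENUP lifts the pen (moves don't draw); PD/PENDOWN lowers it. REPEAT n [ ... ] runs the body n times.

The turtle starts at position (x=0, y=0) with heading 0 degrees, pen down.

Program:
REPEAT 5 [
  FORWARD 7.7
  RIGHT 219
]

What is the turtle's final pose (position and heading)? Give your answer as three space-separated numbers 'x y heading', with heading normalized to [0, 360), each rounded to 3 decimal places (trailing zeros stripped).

Executing turtle program step by step:
Start: pos=(0,0), heading=0, pen down
REPEAT 5 [
  -- iteration 1/5 --
  FD 7.7: (0,0) -> (7.7,0) [heading=0, draw]
  RT 219: heading 0 -> 141
  -- iteration 2/5 --
  FD 7.7: (7.7,0) -> (1.716,4.846) [heading=141, draw]
  RT 219: heading 141 -> 282
  -- iteration 3/5 --
  FD 7.7: (1.716,4.846) -> (3.317,-2.686) [heading=282, draw]
  RT 219: heading 282 -> 63
  -- iteration 4/5 --
  FD 7.7: (3.317,-2.686) -> (6.813,4.175) [heading=63, draw]
  RT 219: heading 63 -> 204
  -- iteration 5/5 --
  FD 7.7: (6.813,4.175) -> (-0.222,1.043) [heading=204, draw]
  RT 219: heading 204 -> 345
]
Final: pos=(-0.222,1.043), heading=345, 5 segment(s) drawn

Answer: -0.222 1.043 345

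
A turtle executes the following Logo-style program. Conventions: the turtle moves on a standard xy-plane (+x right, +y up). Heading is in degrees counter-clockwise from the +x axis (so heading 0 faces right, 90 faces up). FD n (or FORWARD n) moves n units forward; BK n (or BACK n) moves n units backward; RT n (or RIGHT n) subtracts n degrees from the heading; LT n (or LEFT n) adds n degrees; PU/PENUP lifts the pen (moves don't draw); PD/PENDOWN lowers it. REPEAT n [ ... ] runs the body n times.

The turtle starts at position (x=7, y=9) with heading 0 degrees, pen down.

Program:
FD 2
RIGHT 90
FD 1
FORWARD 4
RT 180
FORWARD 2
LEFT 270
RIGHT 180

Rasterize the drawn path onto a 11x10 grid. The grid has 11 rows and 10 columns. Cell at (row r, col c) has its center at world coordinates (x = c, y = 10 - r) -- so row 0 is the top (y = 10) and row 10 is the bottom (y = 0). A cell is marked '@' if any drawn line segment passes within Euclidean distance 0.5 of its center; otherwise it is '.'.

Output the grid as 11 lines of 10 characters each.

Segment 0: (7,9) -> (9,9)
Segment 1: (9,9) -> (9,8)
Segment 2: (9,8) -> (9,4)
Segment 3: (9,4) -> (9,6)

Answer: ..........
.......@@@
.........@
.........@
.........@
.........@
.........@
..........
..........
..........
..........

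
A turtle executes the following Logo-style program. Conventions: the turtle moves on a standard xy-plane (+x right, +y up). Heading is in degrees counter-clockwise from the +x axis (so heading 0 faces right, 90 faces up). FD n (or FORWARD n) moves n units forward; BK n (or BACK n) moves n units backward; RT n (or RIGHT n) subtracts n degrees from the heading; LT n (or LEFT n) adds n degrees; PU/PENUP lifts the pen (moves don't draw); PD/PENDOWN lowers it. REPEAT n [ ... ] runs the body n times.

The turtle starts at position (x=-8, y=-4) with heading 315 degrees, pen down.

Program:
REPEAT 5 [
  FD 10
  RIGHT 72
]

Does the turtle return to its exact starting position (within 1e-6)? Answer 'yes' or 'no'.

Answer: yes

Derivation:
Executing turtle program step by step:
Start: pos=(-8,-4), heading=315, pen down
REPEAT 5 [
  -- iteration 1/5 --
  FD 10: (-8,-4) -> (-0.929,-11.071) [heading=315, draw]
  RT 72: heading 315 -> 243
  -- iteration 2/5 --
  FD 10: (-0.929,-11.071) -> (-5.469,-19.981) [heading=243, draw]
  RT 72: heading 243 -> 171
  -- iteration 3/5 --
  FD 10: (-5.469,-19.981) -> (-15.346,-18.417) [heading=171, draw]
  RT 72: heading 171 -> 99
  -- iteration 4/5 --
  FD 10: (-15.346,-18.417) -> (-16.91,-8.54) [heading=99, draw]
  RT 72: heading 99 -> 27
  -- iteration 5/5 --
  FD 10: (-16.91,-8.54) -> (-8,-4) [heading=27, draw]
  RT 72: heading 27 -> 315
]
Final: pos=(-8,-4), heading=315, 5 segment(s) drawn

Start position: (-8, -4)
Final position: (-8, -4)
Distance = 0; < 1e-6 -> CLOSED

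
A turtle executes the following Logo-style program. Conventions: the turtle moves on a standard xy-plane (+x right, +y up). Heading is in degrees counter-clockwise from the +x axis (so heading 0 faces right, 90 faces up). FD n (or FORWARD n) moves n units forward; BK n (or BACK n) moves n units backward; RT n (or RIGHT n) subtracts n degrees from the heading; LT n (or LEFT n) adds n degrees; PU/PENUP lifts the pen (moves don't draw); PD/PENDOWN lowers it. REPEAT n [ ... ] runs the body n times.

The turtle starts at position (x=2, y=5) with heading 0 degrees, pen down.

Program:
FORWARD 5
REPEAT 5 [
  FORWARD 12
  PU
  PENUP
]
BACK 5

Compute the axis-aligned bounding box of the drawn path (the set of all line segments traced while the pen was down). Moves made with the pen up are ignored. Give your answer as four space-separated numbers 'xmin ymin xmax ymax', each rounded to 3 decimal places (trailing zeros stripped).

Answer: 2 5 19 5

Derivation:
Executing turtle program step by step:
Start: pos=(2,5), heading=0, pen down
FD 5: (2,5) -> (7,5) [heading=0, draw]
REPEAT 5 [
  -- iteration 1/5 --
  FD 12: (7,5) -> (19,5) [heading=0, draw]
  PU: pen up
  PU: pen up
  -- iteration 2/5 --
  FD 12: (19,5) -> (31,5) [heading=0, move]
  PU: pen up
  PU: pen up
  -- iteration 3/5 --
  FD 12: (31,5) -> (43,5) [heading=0, move]
  PU: pen up
  PU: pen up
  -- iteration 4/5 --
  FD 12: (43,5) -> (55,5) [heading=0, move]
  PU: pen up
  PU: pen up
  -- iteration 5/5 --
  FD 12: (55,5) -> (67,5) [heading=0, move]
  PU: pen up
  PU: pen up
]
BK 5: (67,5) -> (62,5) [heading=0, move]
Final: pos=(62,5), heading=0, 2 segment(s) drawn

Segment endpoints: x in {2, 7, 19}, y in {5}
xmin=2, ymin=5, xmax=19, ymax=5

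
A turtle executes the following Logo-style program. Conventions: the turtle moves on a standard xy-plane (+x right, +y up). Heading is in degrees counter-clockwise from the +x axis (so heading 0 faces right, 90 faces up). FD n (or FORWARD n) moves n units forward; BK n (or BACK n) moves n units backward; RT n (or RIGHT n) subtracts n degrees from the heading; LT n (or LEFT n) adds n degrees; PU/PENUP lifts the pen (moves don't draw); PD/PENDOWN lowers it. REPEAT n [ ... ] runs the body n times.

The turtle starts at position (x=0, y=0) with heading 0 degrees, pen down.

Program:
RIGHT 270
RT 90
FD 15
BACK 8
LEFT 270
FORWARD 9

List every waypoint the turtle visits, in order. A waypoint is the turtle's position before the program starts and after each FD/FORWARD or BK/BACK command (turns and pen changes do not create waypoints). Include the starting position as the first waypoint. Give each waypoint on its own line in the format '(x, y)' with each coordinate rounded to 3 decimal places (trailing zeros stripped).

Executing turtle program step by step:
Start: pos=(0,0), heading=0, pen down
RT 270: heading 0 -> 90
RT 90: heading 90 -> 0
FD 15: (0,0) -> (15,0) [heading=0, draw]
BK 8: (15,0) -> (7,0) [heading=0, draw]
LT 270: heading 0 -> 270
FD 9: (7,0) -> (7,-9) [heading=270, draw]
Final: pos=(7,-9), heading=270, 3 segment(s) drawn
Waypoints (4 total):
(0, 0)
(15, 0)
(7, 0)
(7, -9)

Answer: (0, 0)
(15, 0)
(7, 0)
(7, -9)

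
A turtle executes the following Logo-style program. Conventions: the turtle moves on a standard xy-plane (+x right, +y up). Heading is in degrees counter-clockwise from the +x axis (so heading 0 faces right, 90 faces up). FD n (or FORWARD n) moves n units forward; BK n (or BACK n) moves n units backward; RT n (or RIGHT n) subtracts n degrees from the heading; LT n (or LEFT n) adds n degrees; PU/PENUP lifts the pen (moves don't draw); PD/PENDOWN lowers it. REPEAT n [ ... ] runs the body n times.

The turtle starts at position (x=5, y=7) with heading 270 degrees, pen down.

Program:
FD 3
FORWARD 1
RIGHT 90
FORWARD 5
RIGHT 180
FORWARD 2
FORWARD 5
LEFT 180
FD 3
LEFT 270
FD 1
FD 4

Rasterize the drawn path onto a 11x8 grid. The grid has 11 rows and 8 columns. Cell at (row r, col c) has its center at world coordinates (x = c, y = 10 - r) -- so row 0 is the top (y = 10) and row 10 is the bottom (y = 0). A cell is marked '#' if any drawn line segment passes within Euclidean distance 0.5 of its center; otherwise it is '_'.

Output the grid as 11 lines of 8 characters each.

Segment 0: (5,7) -> (5,4)
Segment 1: (5,4) -> (5,3)
Segment 2: (5,3) -> (-0,3)
Segment 3: (-0,3) -> (2,3)
Segment 4: (2,3) -> (7,3)
Segment 5: (7,3) -> (4,3)
Segment 6: (4,3) -> (4,4)
Segment 7: (4,4) -> (4,8)

Answer: ________
________
____#___
____##__
____##__
____##__
____##__
########
________
________
________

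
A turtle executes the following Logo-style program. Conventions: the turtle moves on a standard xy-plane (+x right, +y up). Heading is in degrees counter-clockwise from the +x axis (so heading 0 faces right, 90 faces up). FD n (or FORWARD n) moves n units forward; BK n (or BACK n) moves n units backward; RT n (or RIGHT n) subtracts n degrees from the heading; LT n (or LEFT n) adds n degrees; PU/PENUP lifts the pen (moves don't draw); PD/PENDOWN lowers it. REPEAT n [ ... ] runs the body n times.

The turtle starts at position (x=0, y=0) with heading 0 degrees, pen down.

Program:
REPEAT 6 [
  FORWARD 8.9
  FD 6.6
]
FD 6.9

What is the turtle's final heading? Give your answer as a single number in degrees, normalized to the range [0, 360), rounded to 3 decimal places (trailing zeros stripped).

Executing turtle program step by step:
Start: pos=(0,0), heading=0, pen down
REPEAT 6 [
  -- iteration 1/6 --
  FD 8.9: (0,0) -> (8.9,0) [heading=0, draw]
  FD 6.6: (8.9,0) -> (15.5,0) [heading=0, draw]
  -- iteration 2/6 --
  FD 8.9: (15.5,0) -> (24.4,0) [heading=0, draw]
  FD 6.6: (24.4,0) -> (31,0) [heading=0, draw]
  -- iteration 3/6 --
  FD 8.9: (31,0) -> (39.9,0) [heading=0, draw]
  FD 6.6: (39.9,0) -> (46.5,0) [heading=0, draw]
  -- iteration 4/6 --
  FD 8.9: (46.5,0) -> (55.4,0) [heading=0, draw]
  FD 6.6: (55.4,0) -> (62,0) [heading=0, draw]
  -- iteration 5/6 --
  FD 8.9: (62,0) -> (70.9,0) [heading=0, draw]
  FD 6.6: (70.9,0) -> (77.5,0) [heading=0, draw]
  -- iteration 6/6 --
  FD 8.9: (77.5,0) -> (86.4,0) [heading=0, draw]
  FD 6.6: (86.4,0) -> (93,0) [heading=0, draw]
]
FD 6.9: (93,0) -> (99.9,0) [heading=0, draw]
Final: pos=(99.9,0), heading=0, 13 segment(s) drawn

Answer: 0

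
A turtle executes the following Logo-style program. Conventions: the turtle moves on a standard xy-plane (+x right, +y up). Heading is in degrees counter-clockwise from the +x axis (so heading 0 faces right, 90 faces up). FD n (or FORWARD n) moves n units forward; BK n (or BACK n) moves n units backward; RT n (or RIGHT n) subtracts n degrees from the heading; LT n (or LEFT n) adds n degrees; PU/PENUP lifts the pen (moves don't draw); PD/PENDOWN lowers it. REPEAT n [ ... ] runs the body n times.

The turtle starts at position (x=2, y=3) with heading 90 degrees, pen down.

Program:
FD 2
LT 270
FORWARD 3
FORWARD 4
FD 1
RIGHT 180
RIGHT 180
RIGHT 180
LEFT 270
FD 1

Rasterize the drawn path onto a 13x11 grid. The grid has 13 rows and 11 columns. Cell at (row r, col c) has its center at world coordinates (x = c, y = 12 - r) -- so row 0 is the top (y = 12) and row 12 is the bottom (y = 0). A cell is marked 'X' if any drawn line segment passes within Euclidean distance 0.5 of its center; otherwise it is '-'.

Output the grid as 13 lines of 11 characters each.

Answer: -----------
-----------
-----------
-----------
-----------
-----------
----------X
--XXXXXXXXX
--X--------
--X--------
-----------
-----------
-----------

Derivation:
Segment 0: (2,3) -> (2,5)
Segment 1: (2,5) -> (5,5)
Segment 2: (5,5) -> (9,5)
Segment 3: (9,5) -> (10,5)
Segment 4: (10,5) -> (10,6)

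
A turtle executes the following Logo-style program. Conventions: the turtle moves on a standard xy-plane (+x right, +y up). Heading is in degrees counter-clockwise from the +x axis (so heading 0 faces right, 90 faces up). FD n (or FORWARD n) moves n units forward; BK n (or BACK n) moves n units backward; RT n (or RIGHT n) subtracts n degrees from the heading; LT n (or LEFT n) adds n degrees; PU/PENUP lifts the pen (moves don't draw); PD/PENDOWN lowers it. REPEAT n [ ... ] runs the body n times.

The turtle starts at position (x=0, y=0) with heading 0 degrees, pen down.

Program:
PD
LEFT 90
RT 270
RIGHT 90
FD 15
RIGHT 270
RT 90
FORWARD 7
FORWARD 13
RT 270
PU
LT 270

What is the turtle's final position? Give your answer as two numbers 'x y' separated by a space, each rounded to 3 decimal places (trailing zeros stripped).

Answer: 0 35

Derivation:
Executing turtle program step by step:
Start: pos=(0,0), heading=0, pen down
PD: pen down
LT 90: heading 0 -> 90
RT 270: heading 90 -> 180
RT 90: heading 180 -> 90
FD 15: (0,0) -> (0,15) [heading=90, draw]
RT 270: heading 90 -> 180
RT 90: heading 180 -> 90
FD 7: (0,15) -> (0,22) [heading=90, draw]
FD 13: (0,22) -> (0,35) [heading=90, draw]
RT 270: heading 90 -> 180
PU: pen up
LT 270: heading 180 -> 90
Final: pos=(0,35), heading=90, 3 segment(s) drawn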